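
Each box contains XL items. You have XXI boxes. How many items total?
Convert XL (Roman numeral) → 40 (decimal)
Convert XXI (Roman numeral) → 10 + 10 + 1 = 21 (decimal)
Compute 40 × 21 = 840
840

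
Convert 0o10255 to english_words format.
Convert 0o10255 (octal) → 1×4096 + 2×64 + 5×8 + 5 = 4269 (decimal)
Convert 4269 (decimal) → 4269 = 4×1000 + 2×100 + 69 → four thousand two hundred sixty-nine (English words)
four thousand two hundred sixty-nine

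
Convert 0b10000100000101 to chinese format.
Convert 0b10000100000101 (binary) → 8192 + 256 + 4 + 1 = 8453 (decimal)
Convert 8453 (decimal) → 8453 = 8×1000 + 4×100 + 5×10 + 3 → 八千四百五十三 (Chinese numeral)
八千四百五十三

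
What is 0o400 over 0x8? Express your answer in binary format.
Convert 0o400 (octal) → 4×64 = 256 (decimal)
Convert 0x8 (hexadecimal) → 8 (decimal)
Compute 256 ÷ 8 = 32
Convert 32 (decimal) → 0b100000 (binary)
0b100000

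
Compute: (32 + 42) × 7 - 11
Parentheses first: 32 + 42 = 74
Multiply: 74 × 7 = 518
Subtract: 518 - 11 = 507
507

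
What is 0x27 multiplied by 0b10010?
Convert 0x27 (hexadecimal) → 2×16 + 7 = 39 (decimal)
Convert 0b10010 (binary) → 16 + 2 = 18 (decimal)
Compute 39 × 18 = 702
702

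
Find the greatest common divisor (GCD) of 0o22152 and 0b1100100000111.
Convert 0o22152 (octal) → 2×4096 + 2×512 + 1×64 + 5×8 + 2 = 9322 (decimal)
Convert 0b1100100000111 (binary) → 4096 + 2048 + 256 + 4 + 2 + 1 = 6407 (decimal)
Compute gcd(9322, 6407) = 1
1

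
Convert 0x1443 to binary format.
Convert 0x1443 (hexadecimal) → 1×4096 + 4×256 + 4×16 + 3 = 5187 (decimal)
Convert 5187 (decimal) → 5187 = 4096 + 1024 + 64 + 2 + 1 → 0b1010001000011 (binary)
0b1010001000011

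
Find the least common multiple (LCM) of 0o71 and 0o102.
Convert 0o71 (octal) → 7×8 + 1 = 57 (decimal)
Convert 0o102 (octal) → 1×64 + 2 = 66 (decimal)
Compute lcm(57, 66) = 1254
1254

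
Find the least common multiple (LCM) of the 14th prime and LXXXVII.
Convert the 14th prime (prime index) → 43 (decimal)
Convert LXXXVII (Roman numeral) → 50 + 10 + 10 + 10 + 5 + 1 + 1 = 87 (decimal)
Compute lcm(43, 87) = 3741
3741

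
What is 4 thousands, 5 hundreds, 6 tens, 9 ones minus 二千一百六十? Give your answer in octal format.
Convert 4 thousands, 5 hundreds, 6 tens, 9 ones (place-value notation) → 4×1000 + 5×100 + 6×10 + 9 = 4569 (decimal)
Convert 二千一百六十 (Chinese numeral) → 2×1000 + 1×100 + 6×10 = 2160 (decimal)
Compute 4569 - 2160 = 2409
Convert 2409 (decimal) → 2409 = 4×512 + 5×64 + 5×8 + 1 → 0o4551 (octal)
0o4551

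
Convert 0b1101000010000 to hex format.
Convert 0b1101000010000 (binary) → 4096 + 2048 + 512 + 16 = 6672 (decimal)
Convert 6672 (decimal) → 6672 = 1×4096 + 10×256 + 1×16 → 0x1A10 (hexadecimal)
0x1A10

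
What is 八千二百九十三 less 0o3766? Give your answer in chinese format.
Convert 八千二百九十三 (Chinese numeral) → 8×1000 + 2×100 + 9×10 + 3 = 8293 (decimal)
Convert 0o3766 (octal) → 3×512 + 7×64 + 6×8 + 6 = 2038 (decimal)
Compute 8293 - 2038 = 6255
Convert 6255 (decimal) → 6255 = 6×1000 + 2×100 + 5×10 + 5 → 六千二百五十五 (Chinese numeral)
六千二百五十五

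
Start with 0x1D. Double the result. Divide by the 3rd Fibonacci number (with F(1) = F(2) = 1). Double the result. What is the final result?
Convert 0x1D (hexadecimal) → 1×16 + 13 = 29 (decimal)
Start: 29
29 × 2 = 58
Convert the 3rd Fibonacci number (with F(1) = F(2) = 1) (Fibonacci index) → 1, 1, 2 → 2 (decimal)
58 ÷ 2 = 29
29 × 2 = 58
58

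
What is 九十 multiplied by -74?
Convert 九十 (Chinese numeral) → 9×10 = 90 (decimal)
Compute 90 × -74 = -6660
-6660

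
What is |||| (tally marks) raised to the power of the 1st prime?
Convert |||| (tally marks) → 4 (decimal)
Convert the 1st prime (prime index) → 2 (decimal)
Compute 4 ^ 2 = 16
16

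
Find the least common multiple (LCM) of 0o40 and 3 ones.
Convert 0o40 (octal) → 4×8 = 32 (decimal)
Convert 3 ones (place-value notation) → 3 (decimal)
Compute lcm(32, 3) = 96
96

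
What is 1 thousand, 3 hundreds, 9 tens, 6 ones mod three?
Convert 1 thousand, 3 hundreds, 9 tens, 6 ones (place-value notation) → 1×1000 + 3×100 + 9×10 + 6 = 1396 (decimal)
Convert three (English words) → 3 (decimal)
Compute 1396 mod 3 = 1
1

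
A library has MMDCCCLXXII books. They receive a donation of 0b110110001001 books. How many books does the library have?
Convert MMDCCCLXXII (Roman numeral) → 1000 + 1000 + 500 + 100 + 100 + 100 + 50 + 10 + 10 + 1 + 1 = 2872 (decimal)
Convert 0b110110001001 (binary) → 2048 + 1024 + 256 + 128 + 8 + 1 = 3465 (decimal)
Compute 2872 + 3465 = 6337
6337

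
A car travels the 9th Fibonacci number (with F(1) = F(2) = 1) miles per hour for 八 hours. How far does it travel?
Convert the 9th Fibonacci number (with F(1) = F(2) = 1) (Fibonacci index) → 1, 1, 2, 3, 5, 8, 13, 21, 34 → 34 (decimal)
Convert 八 (Chinese numeral) → 8 (decimal)
Compute 34 × 8 = 272
272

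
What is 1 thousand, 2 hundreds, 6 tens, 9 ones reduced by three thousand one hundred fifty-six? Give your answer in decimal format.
Convert 1 thousand, 2 hundreds, 6 tens, 9 ones (place-value notation) → 1×1000 + 2×100 + 6×10 + 9 = 1269 (decimal)
Convert three thousand one hundred fifty-six (English words) → 3×1000 + 1×100 + 56 = 3156 (decimal)
Compute 1269 - 3156 = -1887
-1887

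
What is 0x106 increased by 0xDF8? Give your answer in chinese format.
Convert 0x106 (hexadecimal) → 1×256 + 6 = 262 (decimal)
Convert 0xDF8 (hexadecimal) → 13×256 + 15×16 + 8 = 3576 (decimal)
Compute 262 + 3576 = 3838
Convert 3838 (decimal) → 3838 = 3×1000 + 8×100 + 3×10 + 8 → 三千八百三十八 (Chinese numeral)
三千八百三十八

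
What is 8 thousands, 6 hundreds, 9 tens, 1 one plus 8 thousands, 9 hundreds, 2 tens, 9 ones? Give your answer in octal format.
Convert 8 thousands, 6 hundreds, 9 tens, 1 one (place-value notation) → 8×1000 + 6×100 + 9×10 + 1 = 8691 (decimal)
Convert 8 thousands, 9 hundreds, 2 tens, 9 ones (place-value notation) → 8×1000 + 9×100 + 2×10 + 9 = 8929 (decimal)
Compute 8691 + 8929 = 17620
Convert 17620 (decimal) → 17620 = 4×4096 + 2×512 + 3×64 + 2×8 + 4 → 0o42324 (octal)
0o42324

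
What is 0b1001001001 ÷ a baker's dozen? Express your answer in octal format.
Convert 0b1001001001 (binary) → 512 + 64 + 8 + 1 = 585 (decimal)
Convert a baker's dozen (colloquial) → 13 (decimal)
Compute 585 ÷ 13 = 45
Convert 45 (decimal) → 45 = 5×8 + 5 → 0o55 (octal)
0o55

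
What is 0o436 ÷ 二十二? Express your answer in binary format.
Convert 0o436 (octal) → 4×64 + 3×8 + 6 = 286 (decimal)
Convert 二十二 (Chinese numeral) → 2×10 + 2 = 22 (decimal)
Compute 286 ÷ 22 = 13
Convert 13 (decimal) → 13 = 8 + 4 + 1 → 0b1101 (binary)
0b1101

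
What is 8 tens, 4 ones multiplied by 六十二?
Convert 8 tens, 4 ones (place-value notation) → 8×10 + 4 = 84 (decimal)
Convert 六十二 (Chinese numeral) → 6×10 + 2 = 62 (decimal)
Compute 84 × 62 = 5208
5208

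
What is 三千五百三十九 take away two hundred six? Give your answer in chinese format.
Convert 三千五百三十九 (Chinese numeral) → 3×1000 + 5×100 + 3×10 + 9 = 3539 (decimal)
Convert two hundred six (English words) → 2×100 + 6 = 206 (decimal)
Compute 3539 - 206 = 3333
Convert 3333 (decimal) → 3333 = 3×1000 + 3×100 + 3×10 + 3 → 三千三百三十三 (Chinese numeral)
三千三百三十三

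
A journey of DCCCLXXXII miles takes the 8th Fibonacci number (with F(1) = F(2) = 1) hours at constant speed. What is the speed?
Convert DCCCLXXXII (Roman numeral) → 500 + 100 + 100 + 100 + 50 + 10 + 10 + 10 + 1 + 1 = 882 (decimal)
Convert the 8th Fibonacci number (with F(1) = F(2) = 1) (Fibonacci index) → 1, 1, 2, 3, 5, 8, 13, 21 → 21 (decimal)
Compute 882 ÷ 21 = 42
42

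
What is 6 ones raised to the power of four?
Convert 6 ones (place-value notation) → 6 (decimal)
Convert four (English words) → 4 (decimal)
Compute 6 ^ 4 = 1296
1296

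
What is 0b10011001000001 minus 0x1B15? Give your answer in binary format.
Convert 0b10011001000001 (binary) → 8192 + 1024 + 512 + 64 + 1 = 9793 (decimal)
Convert 0x1B15 (hexadecimal) → 1×4096 + 11×256 + 1×16 + 5 = 6933 (decimal)
Compute 9793 - 6933 = 2860
Convert 2860 (decimal) → 2860 = 2048 + 512 + 256 + 32 + 8 + 4 → 0b101100101100 (binary)
0b101100101100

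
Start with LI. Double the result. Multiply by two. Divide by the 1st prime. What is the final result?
Convert LI (Roman numeral) → 50 + 1 = 51 (decimal)
Start: 51
51 × 2 = 102
Convert two (English words) → 2 (decimal)
102 × 2 = 204
Convert the 1st prime (prime index) → 2 (decimal)
204 ÷ 2 = 102
102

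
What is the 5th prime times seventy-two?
Convert the 5th prime (prime index) → 11 (decimal)
Convert seventy-two (English words) → 72 (decimal)
Compute 11 × 72 = 792
792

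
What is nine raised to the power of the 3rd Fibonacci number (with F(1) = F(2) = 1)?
Convert nine (English words) → 9 (decimal)
Convert the 3rd Fibonacci number (with F(1) = F(2) = 1) (Fibonacci index) → 1, 1, 2 → 2 (decimal)
Compute 9 ^ 2 = 81
81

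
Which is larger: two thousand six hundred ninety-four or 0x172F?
Convert two thousand six hundred ninety-four (English words) → 2×1000 + 6×100 + 94 = 2694 (decimal)
Convert 0x172F (hexadecimal) → 1×4096 + 7×256 + 2×16 + 15 = 5935 (decimal)
Compare 2694 vs 5935: larger = 5935
5935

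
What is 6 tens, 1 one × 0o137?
Convert 6 tens, 1 one (place-value notation) → 6×10 + 1 = 61 (decimal)
Convert 0o137 (octal) → 1×64 + 3×8 + 7 = 95 (decimal)
Compute 61 × 95 = 5795
5795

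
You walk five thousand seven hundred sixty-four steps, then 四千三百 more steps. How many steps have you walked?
Convert five thousand seven hundred sixty-four (English words) → 5×1000 + 7×100 + 64 = 5764 (decimal)
Convert 四千三百 (Chinese numeral) → 4×1000 + 3×100 = 4300 (decimal)
Compute 5764 + 4300 = 10064
10064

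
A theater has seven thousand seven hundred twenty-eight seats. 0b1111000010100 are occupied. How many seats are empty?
Convert seven thousand seven hundred twenty-eight (English words) → 7×1000 + 7×100 + 28 = 7728 (decimal)
Convert 0b1111000010100 (binary) → 4096 + 2048 + 1024 + 512 + 16 + 4 = 7700 (decimal)
Compute 7728 - 7700 = 28
28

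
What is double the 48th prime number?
The 48th prime number = 223
Compute 223 × 2 = 446
446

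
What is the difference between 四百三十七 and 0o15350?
Convert 四百三十七 (Chinese numeral) → 4×100 + 3×10 + 7 = 437 (decimal)
Convert 0o15350 (octal) → 1×4096 + 5×512 + 3×64 + 5×8 = 6888 (decimal)
Difference: |437 - 6888| = 6451
6451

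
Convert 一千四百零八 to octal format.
Convert 一千四百零八 (Chinese numeral) → 1×1000 + 4×100 + 8 = 1408 (decimal)
Convert 1408 (decimal) → 1408 = 2×512 + 6×64 → 0o2600 (octal)
0o2600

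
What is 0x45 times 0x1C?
Convert 0x45 (hexadecimal) → 4×16 + 5 = 69 (decimal)
Convert 0x1C (hexadecimal) → 1×16 + 12 = 28 (decimal)
Compute 69 × 28 = 1932
1932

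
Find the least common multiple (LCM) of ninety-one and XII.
Convert ninety-one (English words) → 91 (decimal)
Convert XII (Roman numeral) → 10 + 1 + 1 = 12 (decimal)
Compute lcm(91, 12) = 1092
1092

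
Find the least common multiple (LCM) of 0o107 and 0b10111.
Convert 0o107 (octal) → 1×64 + 7 = 71 (decimal)
Convert 0b10111 (binary) → 16 + 4 + 2 + 1 = 23 (decimal)
Compute lcm(71, 23) = 1633
1633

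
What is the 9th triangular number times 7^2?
Convert the 9th triangular number (triangular index) → 9×10/2 = 45 (decimal)
Convert 7^2 (power) → 49 (decimal)
Compute 45 × 49 = 2205
2205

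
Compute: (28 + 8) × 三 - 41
Convert 三 (Chinese numeral) → 3 (decimal)
Expression in decimal: (28 + 8) × 3 - 41
Parentheses first: 28 + 8 = 36
Multiply: 36 × 3 = 108
Subtract: 108 - 41 = 67
67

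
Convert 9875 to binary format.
Convert 9875 (decimal) → 9875 = 8192 + 1024 + 512 + 128 + 16 + 2 + 1 → 0b10011010010011 (binary)
0b10011010010011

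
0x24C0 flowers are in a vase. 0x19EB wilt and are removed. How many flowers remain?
Convert 0x24C0 (hexadecimal) → 2×4096 + 4×256 + 12×16 = 9408 (decimal)
Convert 0x19EB (hexadecimal) → 1×4096 + 9×256 + 14×16 + 11 = 6635 (decimal)
Compute 9408 - 6635 = 2773
2773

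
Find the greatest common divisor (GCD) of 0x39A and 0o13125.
Convert 0x39A (hexadecimal) → 3×256 + 9×16 + 10 = 922 (decimal)
Convert 0o13125 (octal) → 1×4096 + 3×512 + 1×64 + 2×8 + 5 = 5717 (decimal)
Compute gcd(922, 5717) = 1
1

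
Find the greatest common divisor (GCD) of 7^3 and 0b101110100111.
Convert 7^3 (power) → 343 (decimal)
Convert 0b101110100111 (binary) → 2048 + 512 + 256 + 128 + 32 + 4 + 2 + 1 = 2983 (decimal)
Compute gcd(343, 2983) = 1
1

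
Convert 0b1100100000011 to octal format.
Convert 0b1100100000011 (binary) → 4096 + 2048 + 256 + 2 + 1 = 6403 (decimal)
Convert 6403 (decimal) → 6403 = 1×4096 + 4×512 + 4×64 + 3 → 0o14403 (octal)
0o14403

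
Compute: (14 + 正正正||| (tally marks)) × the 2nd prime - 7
Convert 正正正||| (tally marks) → 5 + 5 + 5 + 3 = 18 (decimal)
Convert the 2nd prime (prime index) → 3 (decimal)
Expression in decimal: (14 + 18) × 3 - 7
Parentheses first: 14 + 18 = 32
Multiply: 32 × 3 = 96
Subtract: 96 - 7 = 89
89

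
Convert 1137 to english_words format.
Convert 1137 (decimal) → 1137 = 1×1000 + 1×100 + 37 → one thousand one hundred thirty-seven (English words)
one thousand one hundred thirty-seven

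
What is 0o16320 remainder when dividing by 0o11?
Convert 0o16320 (octal) → 1×4096 + 6×512 + 3×64 + 2×8 = 7376 (decimal)
Convert 0o11 (octal) → 1×8 + 1 = 9 (decimal)
Compute 7376 mod 9 = 5
5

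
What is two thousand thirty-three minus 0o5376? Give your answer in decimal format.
Convert two thousand thirty-three (English words) → 2×1000 + 33 = 2033 (decimal)
Convert 0o5376 (octal) → 5×512 + 3×64 + 7×8 + 6 = 2814 (decimal)
Compute 2033 - 2814 = -781
-781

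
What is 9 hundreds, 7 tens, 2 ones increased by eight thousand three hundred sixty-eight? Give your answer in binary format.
Convert 9 hundreds, 7 tens, 2 ones (place-value notation) → 9×100 + 7×10 + 2 = 972 (decimal)
Convert eight thousand three hundred sixty-eight (English words) → 8×1000 + 3×100 + 68 = 8368 (decimal)
Compute 972 + 8368 = 9340
Convert 9340 (decimal) → 9340 = 8192 + 1024 + 64 + 32 + 16 + 8 + 4 → 0b10010001111100 (binary)
0b10010001111100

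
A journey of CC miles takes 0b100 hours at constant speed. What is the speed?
Convert CC (Roman numeral) → 100 + 100 = 200 (decimal)
Convert 0b100 (binary) → 4 (decimal)
Compute 200 ÷ 4 = 50
50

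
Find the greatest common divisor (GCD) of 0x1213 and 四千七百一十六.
Convert 0x1213 (hexadecimal) → 1×4096 + 2×256 + 1×16 + 3 = 4627 (decimal)
Convert 四千七百一十六 (Chinese numeral) → 4×1000 + 7×100 + 1×10 + 6 = 4716 (decimal)
Compute gcd(4627, 4716) = 1
1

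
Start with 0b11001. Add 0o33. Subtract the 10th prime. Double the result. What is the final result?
Convert 0b11001 (binary) → 16 + 8 + 1 = 25 (decimal)
Start: 25
Convert 0o33 (octal) → 3×8 + 3 = 27 (decimal)
25 + 27 = 52
Convert the 10th prime (prime index) → 29 (decimal)
52 - 29 = 23
23 × 2 = 46
46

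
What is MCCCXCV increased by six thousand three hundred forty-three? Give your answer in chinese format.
Convert MCCCXCV (Roman numeral) → 1000 + 100 + 100 + 100 + 90 + 5 = 1395 (decimal)
Convert six thousand three hundred forty-three (English words) → 6×1000 + 3×100 + 43 = 6343 (decimal)
Compute 1395 + 6343 = 7738
Convert 7738 (decimal) → 7738 = 7×1000 + 7×100 + 3×10 + 8 → 七千七百三十八 (Chinese numeral)
七千七百三十八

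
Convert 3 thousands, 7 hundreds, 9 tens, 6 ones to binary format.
Convert 3 thousands, 7 hundreds, 9 tens, 6 ones (place-value notation) → 3×1000 + 7×100 + 9×10 + 6 = 3796 (decimal)
Convert 3796 (decimal) → 3796 = 2048 + 1024 + 512 + 128 + 64 + 16 + 4 → 0b111011010100 (binary)
0b111011010100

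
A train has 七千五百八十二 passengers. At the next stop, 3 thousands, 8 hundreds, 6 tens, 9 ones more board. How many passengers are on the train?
Convert 七千五百八十二 (Chinese numeral) → 7×1000 + 5×100 + 8×10 + 2 = 7582 (decimal)
Convert 3 thousands, 8 hundreds, 6 tens, 9 ones (place-value notation) → 3×1000 + 8×100 + 6×10 + 9 = 3869 (decimal)
Compute 7582 + 3869 = 11451
11451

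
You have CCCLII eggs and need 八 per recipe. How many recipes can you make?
Convert CCCLII (Roman numeral) → 100 + 100 + 100 + 50 + 1 + 1 = 352 (decimal)
Convert 八 (Chinese numeral) → 8 (decimal)
Compute 352 ÷ 8 = 44
44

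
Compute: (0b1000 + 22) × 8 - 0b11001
Convert 0b1000 (binary) → 8 (decimal)
Convert 0b11001 (binary) → 16 + 8 + 1 = 25 (decimal)
Expression in decimal: (8 + 22) × 8 - 25
Parentheses first: 8 + 22 = 30
Multiply: 30 × 8 = 240
Subtract: 240 - 25 = 215
215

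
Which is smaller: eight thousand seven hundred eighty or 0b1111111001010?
Convert eight thousand seven hundred eighty (English words) → 8×1000 + 7×100 + 80 = 8780 (decimal)
Convert 0b1111111001010 (binary) → 4096 + 2048 + 1024 + 512 + 256 + 128 + 64 + 8 + 2 = 8138 (decimal)
Compare 8780 vs 8138: smaller = 8138
8138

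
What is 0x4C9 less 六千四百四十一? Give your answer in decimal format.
Convert 0x4C9 (hexadecimal) → 4×256 + 12×16 + 9 = 1225 (decimal)
Convert 六千四百四十一 (Chinese numeral) → 6×1000 + 4×100 + 4×10 + 1 = 6441 (decimal)
Compute 1225 - 6441 = -5216
-5216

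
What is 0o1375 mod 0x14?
Convert 0o1375 (octal) → 1×512 + 3×64 + 7×8 + 5 = 765 (decimal)
Convert 0x14 (hexadecimal) → 1×16 + 4 = 20 (decimal)
Compute 765 mod 20 = 5
5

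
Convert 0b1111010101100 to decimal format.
Convert 0b1111010101100 (binary) → 4096 + 2048 + 1024 + 512 + 128 + 32 + 8 + 4 = 7852 (decimal)
7852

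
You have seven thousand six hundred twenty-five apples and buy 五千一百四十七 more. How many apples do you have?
Convert seven thousand six hundred twenty-five (English words) → 7×1000 + 6×100 + 25 = 7625 (decimal)
Convert 五千一百四十七 (Chinese numeral) → 5×1000 + 1×100 + 4×10 + 7 = 5147 (decimal)
Compute 7625 + 5147 = 12772
12772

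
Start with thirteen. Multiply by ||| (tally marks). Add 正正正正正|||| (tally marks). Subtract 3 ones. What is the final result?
Convert thirteen (English words) → 13 (decimal)
Start: 13
Convert ||| (tally marks) → 3 (decimal)
13 × 3 = 39
Convert 正正正正正|||| (tally marks) → 5 + 5 + 5 + 5 + 5 + 4 = 29 (decimal)
39 + 29 = 68
Convert 3 ones (place-value notation) → 3 (decimal)
68 - 3 = 65
65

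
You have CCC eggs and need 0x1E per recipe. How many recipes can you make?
Convert CCC (Roman numeral) → 100 + 100 + 100 = 300 (decimal)
Convert 0x1E (hexadecimal) → 1×16 + 14 = 30 (decimal)
Compute 300 ÷ 30 = 10
10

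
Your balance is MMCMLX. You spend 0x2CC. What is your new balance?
Convert MMCMLX (Roman numeral) → 1000 + 1000 + 900 + 50 + 10 = 2960 (decimal)
Convert 0x2CC (hexadecimal) → 2×256 + 12×16 + 12 = 716 (decimal)
Compute 2960 - 716 = 2244
2244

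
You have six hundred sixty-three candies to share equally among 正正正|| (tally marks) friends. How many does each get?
Convert six hundred sixty-three (English words) → 6×100 + 63 = 663 (decimal)
Convert 正正正|| (tally marks) → 5 + 5 + 5 + 2 = 17 (decimal)
Compute 663 ÷ 17 = 39
39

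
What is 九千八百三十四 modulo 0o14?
Convert 九千八百三十四 (Chinese numeral) → 9×1000 + 8×100 + 3×10 + 4 = 9834 (decimal)
Convert 0o14 (octal) → 1×8 + 4 = 12 (decimal)
Compute 9834 mod 12 = 6
6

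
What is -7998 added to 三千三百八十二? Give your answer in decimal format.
Convert 三千三百八十二 (Chinese numeral) → 3×1000 + 3×100 + 8×10 + 2 = 3382 (decimal)
Compute -7998 + 3382 = -4616
-4616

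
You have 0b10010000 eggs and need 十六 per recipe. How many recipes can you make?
Convert 0b10010000 (binary) → 128 + 16 = 144 (decimal)
Convert 十六 (Chinese numeral) → 1×10 + 6 = 16 (decimal)
Compute 144 ÷ 16 = 9
9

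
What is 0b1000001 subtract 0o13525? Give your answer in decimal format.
Convert 0b1000001 (binary) → 64 + 1 = 65 (decimal)
Convert 0o13525 (octal) → 1×4096 + 3×512 + 5×64 + 2×8 + 5 = 5973 (decimal)
Compute 65 - 5973 = -5908
-5908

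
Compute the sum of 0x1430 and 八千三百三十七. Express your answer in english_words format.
Convert 0x1430 (hexadecimal) → 1×4096 + 4×256 + 3×16 = 5168 (decimal)
Convert 八千三百三十七 (Chinese numeral) → 8×1000 + 3×100 + 3×10 + 7 = 8337 (decimal)
Compute 5168 + 8337 = 13505
Convert 13505 (decimal) → 13505 = 13×1000 + 5×100 + 5 → thirteen thousand five hundred five (English words)
thirteen thousand five hundred five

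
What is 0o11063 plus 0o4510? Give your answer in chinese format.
Convert 0o11063 (octal) → 1×4096 + 1×512 + 6×8 + 3 = 4659 (decimal)
Convert 0o4510 (octal) → 4×512 + 5×64 + 1×8 = 2376 (decimal)
Compute 4659 + 2376 = 7035
Convert 7035 (decimal) → 7035 = 7×1000 + 3×10 + 5 → 七千零三十五 (Chinese numeral)
七千零三十五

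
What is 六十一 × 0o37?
Convert 六十一 (Chinese numeral) → 6×10 + 1 = 61 (decimal)
Convert 0o37 (octal) → 3×8 + 7 = 31 (decimal)
Compute 61 × 31 = 1891
1891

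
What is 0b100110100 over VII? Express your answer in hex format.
Convert 0b100110100 (binary) → 256 + 32 + 16 + 4 = 308 (decimal)
Convert VII (Roman numeral) → 5 + 1 + 1 = 7 (decimal)
Compute 308 ÷ 7 = 44
Convert 44 (decimal) → 44 = 2×16 + 12 → 0x2C (hexadecimal)
0x2C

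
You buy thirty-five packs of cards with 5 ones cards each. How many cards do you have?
Convert 5 ones (place-value notation) → 5 (decimal)
Convert thirty-five (English words) → 35 (decimal)
Compute 5 × 35 = 175
175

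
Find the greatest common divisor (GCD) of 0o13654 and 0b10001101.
Convert 0o13654 (octal) → 1×4096 + 3×512 + 6×64 + 5×8 + 4 = 6060 (decimal)
Convert 0b10001101 (binary) → 128 + 8 + 4 + 1 = 141 (decimal)
Compute gcd(6060, 141) = 3
3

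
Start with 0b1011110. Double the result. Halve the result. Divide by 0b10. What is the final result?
Convert 0b1011110 (binary) → 64 + 16 + 8 + 4 + 2 = 94 (decimal)
Start: 94
94 × 2 = 188
188 ÷ 2 = 94
Convert 0b10 (binary) → 2 (decimal)
94 ÷ 2 = 47
47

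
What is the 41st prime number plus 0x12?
The 41st prime number = 179
Convert 0x12 (hexadecimal) → 1×16 + 2 = 18 (decimal)
Compute 179 + 18 = 197
197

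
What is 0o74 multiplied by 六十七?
Convert 0o74 (octal) → 7×8 + 4 = 60 (decimal)
Convert 六十七 (Chinese numeral) → 6×10 + 7 = 67 (decimal)
Compute 60 × 67 = 4020
4020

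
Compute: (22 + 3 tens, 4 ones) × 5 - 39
Convert 3 tens, 4 ones (place-value notation) → 3×10 + 4 = 34 (decimal)
Expression in decimal: (22 + 34) × 5 - 39
Parentheses first: 22 + 34 = 56
Multiply: 56 × 5 = 280
Subtract: 280 - 39 = 241
241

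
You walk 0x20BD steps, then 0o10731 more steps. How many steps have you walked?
Convert 0x20BD (hexadecimal) → 2×4096 + 11×16 + 13 = 8381 (decimal)
Convert 0o10731 (octal) → 1×4096 + 7×64 + 3×8 + 1 = 4569 (decimal)
Compute 8381 + 4569 = 12950
12950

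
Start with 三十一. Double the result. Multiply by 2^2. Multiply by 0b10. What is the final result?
Convert 三十一 (Chinese numeral) → 3×10 + 1 = 31 (decimal)
Start: 31
31 × 2 = 62
Convert 2^2 (power) → 4 (decimal)
62 × 4 = 248
Convert 0b10 (binary) → 2 (decimal)
248 × 2 = 496
496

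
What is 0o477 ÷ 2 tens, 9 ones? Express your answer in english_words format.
Convert 0o477 (octal) → 4×64 + 7×8 + 7 = 319 (decimal)
Convert 2 tens, 9 ones (place-value notation) → 2×10 + 9 = 29 (decimal)
Compute 319 ÷ 29 = 11
Convert 11 (decimal) → eleven (English words)
eleven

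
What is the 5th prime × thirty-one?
Convert the 5th prime (prime index) → 11 (decimal)
Convert thirty-one (English words) → 31 (decimal)
Compute 11 × 31 = 341
341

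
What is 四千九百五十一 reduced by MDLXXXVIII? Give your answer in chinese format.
Convert 四千九百五十一 (Chinese numeral) → 4×1000 + 9×100 + 5×10 + 1 = 4951 (decimal)
Convert MDLXXXVIII (Roman numeral) → 1000 + 500 + 50 + 10 + 10 + 10 + 5 + 1 + 1 + 1 = 1588 (decimal)
Compute 4951 - 1588 = 3363
Convert 3363 (decimal) → 3363 = 3×1000 + 3×100 + 6×10 + 3 → 三千三百六十三 (Chinese numeral)
三千三百六十三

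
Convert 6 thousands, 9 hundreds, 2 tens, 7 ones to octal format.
Convert 6 thousands, 9 hundreds, 2 tens, 7 ones (place-value notation) → 6×1000 + 9×100 + 2×10 + 7 = 6927 (decimal)
Convert 6927 (decimal) → 6927 = 1×4096 + 5×512 + 4×64 + 1×8 + 7 → 0o15417 (octal)
0o15417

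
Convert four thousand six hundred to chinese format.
Convert four thousand six hundred (English words) → 4×1000 + 6×100 = 4600 (decimal)
Convert 4600 (decimal) → 4600 = 4×1000 + 6×100 → 四千六百 (Chinese numeral)
四千六百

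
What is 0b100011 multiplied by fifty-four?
Convert 0b100011 (binary) → 32 + 2 + 1 = 35 (decimal)
Convert fifty-four (English words) → 54 (decimal)
Compute 35 × 54 = 1890
1890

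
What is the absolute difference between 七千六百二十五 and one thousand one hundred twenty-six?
Convert 七千六百二十五 (Chinese numeral) → 7×1000 + 6×100 + 2×10 + 5 = 7625 (decimal)
Convert one thousand one hundred twenty-six (English words) → 1×1000 + 1×100 + 26 = 1126 (decimal)
Compute |7625 - 1126| = 6499
6499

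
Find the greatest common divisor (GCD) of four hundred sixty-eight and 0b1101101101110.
Convert four hundred sixty-eight (English words) → 4×100 + 68 = 468 (decimal)
Convert 0b1101101101110 (binary) → 4096 + 2048 + 512 + 256 + 64 + 32 + 8 + 4 + 2 = 7022 (decimal)
Compute gcd(468, 7022) = 2
2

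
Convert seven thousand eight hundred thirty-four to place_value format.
Convert seven thousand eight hundred thirty-four (English words) → 7×1000 + 8×100 + 34 = 7834 (decimal)
Convert 7834 (decimal) → 7834 = 7×1000 + 8×100 + 3×10 + 4 → 7 thousands, 8 hundreds, 3 tens, 4 ones (place-value notation)
7 thousands, 8 hundreds, 3 tens, 4 ones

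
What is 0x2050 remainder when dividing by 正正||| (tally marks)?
Convert 0x2050 (hexadecimal) → 2×4096 + 5×16 = 8272 (decimal)
Convert 正正||| (tally marks) → 5 + 5 + 3 = 13 (decimal)
Compute 8272 mod 13 = 4
4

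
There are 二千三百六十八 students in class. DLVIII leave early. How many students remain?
Convert 二千三百六十八 (Chinese numeral) → 2×1000 + 3×100 + 6×10 + 8 = 2368 (decimal)
Convert DLVIII (Roman numeral) → 500 + 50 + 5 + 1 + 1 + 1 = 558 (decimal)
Compute 2368 - 558 = 1810
1810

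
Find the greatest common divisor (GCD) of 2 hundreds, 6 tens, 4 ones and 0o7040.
Convert 2 hundreds, 6 tens, 4 ones (place-value notation) → 2×100 + 6×10 + 4 = 264 (decimal)
Convert 0o7040 (octal) → 7×512 + 4×8 = 3616 (decimal)
Compute gcd(264, 3616) = 8
8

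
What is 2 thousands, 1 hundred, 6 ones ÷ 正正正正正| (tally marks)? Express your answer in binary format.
Convert 2 thousands, 1 hundred, 6 ones (place-value notation) → 2×1000 + 1×100 + 6 = 2106 (decimal)
Convert 正正正正正| (tally marks) → 5 + 5 + 5 + 5 + 5 + 1 = 26 (decimal)
Compute 2106 ÷ 26 = 81
Convert 81 (decimal) → 81 = 64 + 16 + 1 → 0b1010001 (binary)
0b1010001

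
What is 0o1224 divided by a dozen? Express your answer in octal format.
Convert 0o1224 (octal) → 1×512 + 2×64 + 2×8 + 4 = 660 (decimal)
Convert a dozen (colloquial) → 12 (decimal)
Compute 660 ÷ 12 = 55
Convert 55 (decimal) → 55 = 6×8 + 7 → 0o67 (octal)
0o67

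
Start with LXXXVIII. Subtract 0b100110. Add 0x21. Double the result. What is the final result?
Convert LXXXVIII (Roman numeral) → 50 + 10 + 10 + 10 + 5 + 1 + 1 + 1 = 88 (decimal)
Start: 88
Convert 0b100110 (binary) → 32 + 4 + 2 = 38 (decimal)
88 - 38 = 50
Convert 0x21 (hexadecimal) → 2×16 + 1 = 33 (decimal)
50 + 33 = 83
83 × 2 = 166
166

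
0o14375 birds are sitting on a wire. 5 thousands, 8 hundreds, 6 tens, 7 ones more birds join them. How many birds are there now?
Convert 0o14375 (octal) → 1×4096 + 4×512 + 3×64 + 7×8 + 5 = 6397 (decimal)
Convert 5 thousands, 8 hundreds, 6 tens, 7 ones (place-value notation) → 5×1000 + 8×100 + 6×10 + 7 = 5867 (decimal)
Compute 6397 + 5867 = 12264
12264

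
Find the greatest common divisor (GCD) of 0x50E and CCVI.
Convert 0x50E (hexadecimal) → 5×256 + 14 = 1294 (decimal)
Convert CCVI (Roman numeral) → 100 + 100 + 5 + 1 = 206 (decimal)
Compute gcd(1294, 206) = 2
2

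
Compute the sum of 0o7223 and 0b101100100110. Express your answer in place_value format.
Convert 0o7223 (octal) → 7×512 + 2×64 + 2×8 + 3 = 3731 (decimal)
Convert 0b101100100110 (binary) → 2048 + 512 + 256 + 32 + 4 + 2 = 2854 (decimal)
Compute 3731 + 2854 = 6585
Convert 6585 (decimal) → 6585 = 6×1000 + 5×100 + 8×10 + 5 → 6 thousands, 5 hundreds, 8 tens, 5 ones (place-value notation)
6 thousands, 5 hundreds, 8 tens, 5 ones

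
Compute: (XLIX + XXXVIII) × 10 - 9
Convert XLIX (Roman numeral) → 40 + 9 = 49 (decimal)
Convert XXXVIII (Roman numeral) → 10 + 10 + 10 + 5 + 1 + 1 + 1 = 38 (decimal)
Expression in decimal: (49 + 38) × 10 - 9
Parentheses first: 49 + 38 = 87
Multiply: 87 × 10 = 870
Subtract: 870 - 9 = 861
861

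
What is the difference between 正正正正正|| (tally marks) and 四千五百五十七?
Convert 正正正正正|| (tally marks) → 5 + 5 + 5 + 5 + 5 + 2 = 27 (decimal)
Convert 四千五百五十七 (Chinese numeral) → 4×1000 + 5×100 + 5×10 + 7 = 4557 (decimal)
Difference: |27 - 4557| = 4530
4530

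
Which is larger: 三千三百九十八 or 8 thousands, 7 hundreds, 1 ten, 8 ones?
Convert 三千三百九十八 (Chinese numeral) → 3×1000 + 3×100 + 9×10 + 8 = 3398 (decimal)
Convert 8 thousands, 7 hundreds, 1 ten, 8 ones (place-value notation) → 8×1000 + 7×100 + 1×10 + 8 = 8718 (decimal)
Compare 3398 vs 8718: larger = 8718
8718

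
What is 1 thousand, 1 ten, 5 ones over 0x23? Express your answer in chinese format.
Convert 1 thousand, 1 ten, 5 ones (place-value notation) → 1×1000 + 1×10 + 5 = 1015 (decimal)
Convert 0x23 (hexadecimal) → 2×16 + 3 = 35 (decimal)
Compute 1015 ÷ 35 = 29
Convert 29 (decimal) → 29 = 2×10 + 9 → 二十九 (Chinese numeral)
二十九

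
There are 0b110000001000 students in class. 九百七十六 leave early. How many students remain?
Convert 0b110000001000 (binary) → 2048 + 1024 + 8 = 3080 (decimal)
Convert 九百七十六 (Chinese numeral) → 9×100 + 7×10 + 6 = 976 (decimal)
Compute 3080 - 976 = 2104
2104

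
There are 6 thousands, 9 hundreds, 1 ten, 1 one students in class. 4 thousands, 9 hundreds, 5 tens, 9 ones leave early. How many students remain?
Convert 6 thousands, 9 hundreds, 1 ten, 1 one (place-value notation) → 6×1000 + 9×100 + 1×10 + 1 = 6911 (decimal)
Convert 4 thousands, 9 hundreds, 5 tens, 9 ones (place-value notation) → 4×1000 + 9×100 + 5×10 + 9 = 4959 (decimal)
Compute 6911 - 4959 = 1952
1952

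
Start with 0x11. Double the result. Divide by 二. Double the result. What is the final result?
Convert 0x11 (hexadecimal) → 1×16 + 1 = 17 (decimal)
Start: 17
17 × 2 = 34
Convert 二 (Chinese numeral) → 2 (decimal)
34 ÷ 2 = 17
17 × 2 = 34
34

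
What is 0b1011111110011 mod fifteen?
Convert 0b1011111110011 (binary) → 4096 + 1024 + 512 + 256 + 128 + 64 + 32 + 16 + 2 + 1 = 6131 (decimal)
Convert fifteen (English words) → 15 (decimal)
Compute 6131 mod 15 = 11
11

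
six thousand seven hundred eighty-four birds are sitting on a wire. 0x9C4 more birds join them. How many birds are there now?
Convert six thousand seven hundred eighty-four (English words) → 6×1000 + 7×100 + 84 = 6784 (decimal)
Convert 0x9C4 (hexadecimal) → 9×256 + 12×16 + 4 = 2500 (decimal)
Compute 6784 + 2500 = 9284
9284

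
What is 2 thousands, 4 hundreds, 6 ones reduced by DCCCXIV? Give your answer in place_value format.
Convert 2 thousands, 4 hundreds, 6 ones (place-value notation) → 2×1000 + 4×100 + 6 = 2406 (decimal)
Convert DCCCXIV (Roman numeral) → 500 + 100 + 100 + 100 + 10 + 4 = 814 (decimal)
Compute 2406 - 814 = 1592
Convert 1592 (decimal) → 1592 = 1×1000 + 5×100 + 9×10 + 2 → 1 thousand, 5 hundreds, 9 tens, 2 ones (place-value notation)
1 thousand, 5 hundreds, 9 tens, 2 ones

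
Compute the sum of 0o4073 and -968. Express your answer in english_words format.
Convert 0o4073 (octal) → 4×512 + 7×8 + 3 = 2107 (decimal)
Compute 2107 + -968 = 1139
Convert 1139 (decimal) → 1139 = 1×1000 + 1×100 + 39 → one thousand one hundred thirty-nine (English words)
one thousand one hundred thirty-nine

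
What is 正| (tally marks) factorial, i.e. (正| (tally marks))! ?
Convert 正| (tally marks) → 5 + 1 = 6 (decimal)
Compute 6! = 720
720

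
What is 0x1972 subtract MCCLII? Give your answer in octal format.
Convert 0x1972 (hexadecimal) → 1×4096 + 9×256 + 7×16 + 2 = 6514 (decimal)
Convert MCCLII (Roman numeral) → 1000 + 100 + 100 + 50 + 1 + 1 = 1252 (decimal)
Compute 6514 - 1252 = 5262
Convert 5262 (decimal) → 5262 = 1×4096 + 2×512 + 2×64 + 1×8 + 6 → 0o12216 (octal)
0o12216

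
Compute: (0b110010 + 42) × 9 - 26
Convert 0b110010 (binary) → 32 + 16 + 2 = 50 (decimal)
Expression in decimal: (50 + 42) × 9 - 26
Parentheses first: 50 + 42 = 92
Multiply: 92 × 9 = 828
Subtract: 828 - 26 = 802
802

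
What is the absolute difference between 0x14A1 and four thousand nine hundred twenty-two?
Convert 0x14A1 (hexadecimal) → 1×4096 + 4×256 + 10×16 + 1 = 5281 (decimal)
Convert four thousand nine hundred twenty-two (English words) → 4×1000 + 9×100 + 22 = 4922 (decimal)
Compute |5281 - 4922| = 359
359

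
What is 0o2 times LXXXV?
Convert 0o2 (octal) → 2 (decimal)
Convert LXXXV (Roman numeral) → 50 + 10 + 10 + 10 + 5 = 85 (decimal)
Compute 2 × 85 = 170
170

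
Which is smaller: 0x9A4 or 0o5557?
Convert 0x9A4 (hexadecimal) → 9×256 + 10×16 + 4 = 2468 (decimal)
Convert 0o5557 (octal) → 5×512 + 5×64 + 5×8 + 7 = 2927 (decimal)
Compare 2468 vs 2927: smaller = 2468
2468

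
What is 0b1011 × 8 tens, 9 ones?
Convert 0b1011 (binary) → 8 + 2 + 1 = 11 (decimal)
Convert 8 tens, 9 ones (place-value notation) → 8×10 + 9 = 89 (decimal)
Compute 11 × 89 = 979
979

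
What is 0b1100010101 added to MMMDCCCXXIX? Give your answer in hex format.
Convert 0b1100010101 (binary) → 512 + 256 + 16 + 4 + 1 = 789 (decimal)
Convert MMMDCCCXXIX (Roman numeral) → 1000 + 1000 + 1000 + 500 + 100 + 100 + 100 + 10 + 10 + 9 = 3829 (decimal)
Compute 789 + 3829 = 4618
Convert 4618 (decimal) → 4618 = 1×4096 + 2×256 + 10 → 0x120A (hexadecimal)
0x120A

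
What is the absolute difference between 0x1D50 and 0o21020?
Convert 0x1D50 (hexadecimal) → 1×4096 + 13×256 + 5×16 = 7504 (decimal)
Convert 0o21020 (octal) → 2×4096 + 1×512 + 2×8 = 8720 (decimal)
Compute |7504 - 8720| = 1216
1216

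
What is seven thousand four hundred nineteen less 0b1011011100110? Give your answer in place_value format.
Convert seven thousand four hundred nineteen (English words) → 7×1000 + 4×100 + 19 = 7419 (decimal)
Convert 0b1011011100110 (binary) → 4096 + 1024 + 512 + 128 + 64 + 32 + 4 + 2 = 5862 (decimal)
Compute 7419 - 5862 = 1557
Convert 1557 (decimal) → 1557 = 1×1000 + 5×100 + 5×10 + 7 → 1 thousand, 5 hundreds, 5 tens, 7 ones (place-value notation)
1 thousand, 5 hundreds, 5 tens, 7 ones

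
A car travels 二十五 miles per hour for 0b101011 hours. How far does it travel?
Convert 二十五 (Chinese numeral) → 2×10 + 5 = 25 (decimal)
Convert 0b101011 (binary) → 32 + 8 + 2 + 1 = 43 (decimal)
Compute 25 × 43 = 1075
1075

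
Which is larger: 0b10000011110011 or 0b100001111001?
Convert 0b10000011110011 (binary) → 8192 + 128 + 64 + 32 + 16 + 2 + 1 = 8435 (decimal)
Convert 0b100001111001 (binary) → 2048 + 64 + 32 + 16 + 8 + 1 = 2169 (decimal)
Compare 8435 vs 2169: larger = 8435
8435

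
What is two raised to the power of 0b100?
Convert two (English words) → 2 (decimal)
Convert 0b100 (binary) → 4 (decimal)
Compute 2 ^ 4 = 16
16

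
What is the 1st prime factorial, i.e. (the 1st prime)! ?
Convert the 1st prime (prime index) → 2 (decimal)
Compute 2! = 2
2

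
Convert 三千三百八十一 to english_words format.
Convert 三千三百八十一 (Chinese numeral) → 3×1000 + 3×100 + 8×10 + 1 = 3381 (decimal)
Convert 3381 (decimal) → 3381 = 3×1000 + 3×100 + 81 → three thousand three hundred eighty-one (English words)
three thousand three hundred eighty-one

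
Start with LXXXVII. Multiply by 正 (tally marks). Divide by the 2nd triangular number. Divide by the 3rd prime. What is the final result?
Convert LXXXVII (Roman numeral) → 50 + 10 + 10 + 10 + 5 + 1 + 1 = 87 (decimal)
Start: 87
Convert 正 (tally marks) → 5 (decimal)
87 × 5 = 435
Convert the 2nd triangular number (triangular index) → 2×3/2 = 3 (decimal)
435 ÷ 3 = 145
Convert the 3rd prime (prime index) → 5 (decimal)
145 ÷ 5 = 29
29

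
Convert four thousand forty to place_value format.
Convert four thousand forty (English words) → 4×1000 + 40 = 4040 (decimal)
Convert 4040 (decimal) → 4040 = 4×1000 + 4×10 → 4 thousands, 4 tens (place-value notation)
4 thousands, 4 tens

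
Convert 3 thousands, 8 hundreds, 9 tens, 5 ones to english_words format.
Convert 3 thousands, 8 hundreds, 9 tens, 5 ones (place-value notation) → 3×1000 + 8×100 + 9×10 + 5 = 3895 (decimal)
Convert 3895 (decimal) → 3895 = 3×1000 + 8×100 + 95 → three thousand eight hundred ninety-five (English words)
three thousand eight hundred ninety-five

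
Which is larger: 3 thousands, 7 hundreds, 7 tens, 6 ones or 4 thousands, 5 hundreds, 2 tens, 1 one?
Convert 3 thousands, 7 hundreds, 7 tens, 6 ones (place-value notation) → 3×1000 + 7×100 + 7×10 + 6 = 3776 (decimal)
Convert 4 thousands, 5 hundreds, 2 tens, 1 one (place-value notation) → 4×1000 + 5×100 + 2×10 + 1 = 4521 (decimal)
Compare 3776 vs 4521: larger = 4521
4521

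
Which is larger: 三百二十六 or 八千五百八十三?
Convert 三百二十六 (Chinese numeral) → 3×100 + 2×10 + 6 = 326 (decimal)
Convert 八千五百八十三 (Chinese numeral) → 8×1000 + 5×100 + 8×10 + 3 = 8583 (decimal)
Compare 326 vs 8583: larger = 8583
8583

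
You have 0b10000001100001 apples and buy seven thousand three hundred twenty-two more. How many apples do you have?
Convert 0b10000001100001 (binary) → 8192 + 64 + 32 + 1 = 8289 (decimal)
Convert seven thousand three hundred twenty-two (English words) → 7×1000 + 3×100 + 22 = 7322 (decimal)
Compute 8289 + 7322 = 15611
15611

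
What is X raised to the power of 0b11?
Convert X (Roman numeral) → 10 (decimal)
Convert 0b11 (binary) → 2 + 1 = 3 (decimal)
Compute 10 ^ 3 = 1000
1000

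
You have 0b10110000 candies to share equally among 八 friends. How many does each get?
Convert 0b10110000 (binary) → 128 + 32 + 16 = 176 (decimal)
Convert 八 (Chinese numeral) → 8 (decimal)
Compute 176 ÷ 8 = 22
22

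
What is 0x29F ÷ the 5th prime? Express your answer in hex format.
Convert 0x29F (hexadecimal) → 2×256 + 9×16 + 15 = 671 (decimal)
Convert the 5th prime (prime index) → 11 (decimal)
Compute 671 ÷ 11 = 61
Convert 61 (decimal) → 61 = 3×16 + 13 → 0x3D (hexadecimal)
0x3D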